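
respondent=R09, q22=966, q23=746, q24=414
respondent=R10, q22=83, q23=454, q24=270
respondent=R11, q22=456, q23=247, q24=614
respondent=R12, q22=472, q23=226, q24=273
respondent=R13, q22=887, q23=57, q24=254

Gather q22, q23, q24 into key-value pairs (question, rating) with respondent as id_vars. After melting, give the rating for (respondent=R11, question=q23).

247

Unpivoting turns each (respondent, wide-column) pair into one long row.
The wide cell at row R11, column q23 holds 247, so the long row (R11, q23) has rating=247.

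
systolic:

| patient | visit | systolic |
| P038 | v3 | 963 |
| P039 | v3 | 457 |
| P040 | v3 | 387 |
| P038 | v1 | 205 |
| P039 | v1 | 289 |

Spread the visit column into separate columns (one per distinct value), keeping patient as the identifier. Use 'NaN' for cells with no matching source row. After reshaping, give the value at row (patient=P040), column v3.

387

The long row with patient=P040, visit=v3 has systolic=387.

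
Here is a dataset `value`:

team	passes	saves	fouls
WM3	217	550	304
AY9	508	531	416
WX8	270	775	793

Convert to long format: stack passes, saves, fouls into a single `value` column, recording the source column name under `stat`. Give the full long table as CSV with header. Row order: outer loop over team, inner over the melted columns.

Each (team, column) pair becomes one row: 3 × 3 = 9 rows.
For example, (WM3, passes) → value=217.

team,stat,value
WM3,passes,217
WM3,saves,550
WM3,fouls,304
AY9,passes,508
AY9,saves,531
AY9,fouls,416
WX8,passes,270
WX8,saves,775
WX8,fouls,793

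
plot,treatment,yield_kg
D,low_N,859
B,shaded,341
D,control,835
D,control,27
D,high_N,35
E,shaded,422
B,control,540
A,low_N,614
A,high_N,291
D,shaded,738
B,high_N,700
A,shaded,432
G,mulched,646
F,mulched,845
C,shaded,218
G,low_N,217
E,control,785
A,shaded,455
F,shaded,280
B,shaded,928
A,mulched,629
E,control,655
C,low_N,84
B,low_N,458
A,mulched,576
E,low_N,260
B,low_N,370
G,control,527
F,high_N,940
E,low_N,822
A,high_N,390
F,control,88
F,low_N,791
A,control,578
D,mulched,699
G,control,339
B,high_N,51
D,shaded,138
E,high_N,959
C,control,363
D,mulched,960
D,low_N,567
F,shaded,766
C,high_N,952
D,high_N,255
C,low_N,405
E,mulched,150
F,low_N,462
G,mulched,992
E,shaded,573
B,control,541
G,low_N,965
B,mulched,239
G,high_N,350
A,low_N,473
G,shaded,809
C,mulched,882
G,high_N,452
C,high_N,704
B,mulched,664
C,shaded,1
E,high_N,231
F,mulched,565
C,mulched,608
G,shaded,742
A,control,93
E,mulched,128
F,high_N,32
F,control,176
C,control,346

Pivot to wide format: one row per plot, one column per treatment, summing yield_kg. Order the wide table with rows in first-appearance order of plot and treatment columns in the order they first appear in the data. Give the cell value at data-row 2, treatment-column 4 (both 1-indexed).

751

With rows in first-appearance order of plot, row 2 is plot=B. treatment columns in first-appearance order: low_N, shaded, control, high_N, mulched; column 4 is high_N.
Long rows with plot=B, treatment=high_N: 700 + 51 = 751.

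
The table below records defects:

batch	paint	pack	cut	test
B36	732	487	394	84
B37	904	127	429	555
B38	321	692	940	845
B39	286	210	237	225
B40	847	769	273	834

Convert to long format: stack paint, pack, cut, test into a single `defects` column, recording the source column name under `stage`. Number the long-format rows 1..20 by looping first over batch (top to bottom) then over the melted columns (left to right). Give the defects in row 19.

20 rows total (5 × 4). Row 19: index ⌊(19-1)/4⌋ = 4 into batch → B40; (19-1) mod 4 = 2 into the melted columns → cut.
So row 19 is (B40, cut, 273); defects = 273.

273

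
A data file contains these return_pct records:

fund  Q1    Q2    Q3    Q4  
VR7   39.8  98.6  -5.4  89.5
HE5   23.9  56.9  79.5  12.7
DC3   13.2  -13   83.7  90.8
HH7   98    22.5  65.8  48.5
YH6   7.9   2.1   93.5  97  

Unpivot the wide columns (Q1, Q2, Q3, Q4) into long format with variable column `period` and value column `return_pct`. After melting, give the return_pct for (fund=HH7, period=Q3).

65.8

Unpivoting turns each (fund, wide-column) pair into one long row.
The wide cell at row HH7, column Q3 holds 65.8, so the long row (HH7, Q3) has return_pct=65.8.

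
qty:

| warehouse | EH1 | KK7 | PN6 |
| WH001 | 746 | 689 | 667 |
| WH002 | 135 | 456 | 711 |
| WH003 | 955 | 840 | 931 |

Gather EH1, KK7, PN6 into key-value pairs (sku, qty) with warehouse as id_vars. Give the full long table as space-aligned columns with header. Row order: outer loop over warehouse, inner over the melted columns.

Each (warehouse, column) pair becomes one row: 3 × 3 = 9 rows.
For example, (WH001, EH1) → qty=746.

warehouse  sku  qty
WH001      EH1  746
WH001      KK7  689
WH001      PN6  667
WH002      EH1  135
WH002      KK7  456
WH002      PN6  711
WH003      EH1  955
WH003      KK7  840
WH003      PN6  931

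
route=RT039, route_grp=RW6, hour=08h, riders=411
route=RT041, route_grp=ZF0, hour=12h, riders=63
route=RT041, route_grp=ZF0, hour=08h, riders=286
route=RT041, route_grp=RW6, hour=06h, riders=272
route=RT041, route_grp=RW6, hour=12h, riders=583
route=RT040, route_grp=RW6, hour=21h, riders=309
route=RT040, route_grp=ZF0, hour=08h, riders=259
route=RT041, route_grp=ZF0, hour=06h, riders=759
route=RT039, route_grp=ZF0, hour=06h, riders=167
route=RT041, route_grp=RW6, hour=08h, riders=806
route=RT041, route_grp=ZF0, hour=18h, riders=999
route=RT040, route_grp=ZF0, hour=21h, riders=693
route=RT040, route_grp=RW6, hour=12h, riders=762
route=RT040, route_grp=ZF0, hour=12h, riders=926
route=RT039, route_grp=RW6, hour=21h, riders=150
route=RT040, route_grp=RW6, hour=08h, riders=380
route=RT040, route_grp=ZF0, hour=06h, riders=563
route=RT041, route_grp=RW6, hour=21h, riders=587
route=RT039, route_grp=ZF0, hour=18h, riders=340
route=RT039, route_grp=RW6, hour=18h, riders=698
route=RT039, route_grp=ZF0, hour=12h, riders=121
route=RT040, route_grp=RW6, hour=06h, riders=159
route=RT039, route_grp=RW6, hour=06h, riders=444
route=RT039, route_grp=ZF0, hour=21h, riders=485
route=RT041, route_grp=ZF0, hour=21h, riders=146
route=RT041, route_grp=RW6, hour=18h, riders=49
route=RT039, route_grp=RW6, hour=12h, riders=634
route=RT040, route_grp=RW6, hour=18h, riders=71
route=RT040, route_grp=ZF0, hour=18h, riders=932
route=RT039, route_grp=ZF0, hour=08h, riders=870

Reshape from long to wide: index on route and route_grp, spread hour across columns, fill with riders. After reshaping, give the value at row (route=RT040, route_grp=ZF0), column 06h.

Wide layout: rows indexed by route and route_grp, columns are the 5 distinct hour values (08h, 12h, 06h, 21h, 18h).
Cell (route=RT040, route_grp=ZF0, hour=06h) draws from the long row where route=RT040, route_grp=ZF0 and hour=06h, which has riders=563.

563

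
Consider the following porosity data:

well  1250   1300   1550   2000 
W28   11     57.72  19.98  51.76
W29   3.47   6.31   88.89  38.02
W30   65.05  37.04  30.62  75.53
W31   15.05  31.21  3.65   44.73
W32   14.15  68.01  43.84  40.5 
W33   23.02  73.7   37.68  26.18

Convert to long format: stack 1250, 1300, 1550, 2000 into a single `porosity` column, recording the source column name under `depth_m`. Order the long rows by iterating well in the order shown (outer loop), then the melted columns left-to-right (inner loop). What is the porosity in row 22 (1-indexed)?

24 rows total (6 × 4). Row 22: index ⌊(22-1)/4⌋ = 5 into well → W33; (22-1) mod 4 = 1 into the melted columns → 1300.
So row 22 is (W33, 1300, 73.7); porosity = 73.7.

73.7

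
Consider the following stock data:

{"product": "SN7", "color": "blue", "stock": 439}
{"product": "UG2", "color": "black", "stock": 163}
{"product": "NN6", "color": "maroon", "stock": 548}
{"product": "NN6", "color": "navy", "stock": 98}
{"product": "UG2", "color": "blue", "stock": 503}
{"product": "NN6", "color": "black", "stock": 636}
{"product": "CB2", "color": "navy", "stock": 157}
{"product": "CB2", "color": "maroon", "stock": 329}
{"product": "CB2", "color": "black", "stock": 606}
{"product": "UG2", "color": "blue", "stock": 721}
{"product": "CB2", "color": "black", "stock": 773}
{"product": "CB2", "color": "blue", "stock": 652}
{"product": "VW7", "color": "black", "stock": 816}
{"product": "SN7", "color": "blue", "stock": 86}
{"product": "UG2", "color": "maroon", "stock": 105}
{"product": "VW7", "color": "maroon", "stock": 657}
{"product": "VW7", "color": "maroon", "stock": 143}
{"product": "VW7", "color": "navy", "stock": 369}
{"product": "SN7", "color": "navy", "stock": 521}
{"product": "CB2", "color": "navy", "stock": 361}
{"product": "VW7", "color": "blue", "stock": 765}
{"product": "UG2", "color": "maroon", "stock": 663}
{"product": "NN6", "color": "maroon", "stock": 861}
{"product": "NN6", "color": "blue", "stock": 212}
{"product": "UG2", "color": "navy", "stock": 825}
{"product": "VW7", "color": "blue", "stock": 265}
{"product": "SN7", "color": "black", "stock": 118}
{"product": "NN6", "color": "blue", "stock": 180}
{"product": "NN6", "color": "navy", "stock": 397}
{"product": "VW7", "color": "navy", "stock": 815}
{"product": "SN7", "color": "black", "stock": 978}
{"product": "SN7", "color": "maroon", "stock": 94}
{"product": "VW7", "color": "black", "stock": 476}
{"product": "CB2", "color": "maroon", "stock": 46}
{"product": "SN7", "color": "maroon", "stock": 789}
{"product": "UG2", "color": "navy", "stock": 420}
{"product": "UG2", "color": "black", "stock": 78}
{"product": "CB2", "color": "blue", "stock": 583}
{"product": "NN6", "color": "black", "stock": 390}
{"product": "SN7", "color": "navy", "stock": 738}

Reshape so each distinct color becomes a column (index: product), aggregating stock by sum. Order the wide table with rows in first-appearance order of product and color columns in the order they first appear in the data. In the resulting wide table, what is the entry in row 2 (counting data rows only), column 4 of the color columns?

With rows in first-appearance order of product, row 2 is product=UG2. color columns in first-appearance order: blue, black, maroon, navy; column 4 is navy.
Long rows with product=UG2, color=navy: 825 + 420 = 1245.

1245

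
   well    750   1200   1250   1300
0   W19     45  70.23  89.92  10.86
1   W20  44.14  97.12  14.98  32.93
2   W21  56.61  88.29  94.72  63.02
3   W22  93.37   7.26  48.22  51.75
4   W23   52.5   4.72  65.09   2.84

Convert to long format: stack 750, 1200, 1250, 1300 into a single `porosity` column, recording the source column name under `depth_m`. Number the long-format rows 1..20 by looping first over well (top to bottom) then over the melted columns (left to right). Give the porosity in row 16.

51.75

20 rows total (5 × 4). Row 16: index ⌊(16-1)/4⌋ = 3 into well → W22; (16-1) mod 4 = 3 into the melted columns → 1300.
So row 16 is (W22, 1300, 51.75); porosity = 51.75.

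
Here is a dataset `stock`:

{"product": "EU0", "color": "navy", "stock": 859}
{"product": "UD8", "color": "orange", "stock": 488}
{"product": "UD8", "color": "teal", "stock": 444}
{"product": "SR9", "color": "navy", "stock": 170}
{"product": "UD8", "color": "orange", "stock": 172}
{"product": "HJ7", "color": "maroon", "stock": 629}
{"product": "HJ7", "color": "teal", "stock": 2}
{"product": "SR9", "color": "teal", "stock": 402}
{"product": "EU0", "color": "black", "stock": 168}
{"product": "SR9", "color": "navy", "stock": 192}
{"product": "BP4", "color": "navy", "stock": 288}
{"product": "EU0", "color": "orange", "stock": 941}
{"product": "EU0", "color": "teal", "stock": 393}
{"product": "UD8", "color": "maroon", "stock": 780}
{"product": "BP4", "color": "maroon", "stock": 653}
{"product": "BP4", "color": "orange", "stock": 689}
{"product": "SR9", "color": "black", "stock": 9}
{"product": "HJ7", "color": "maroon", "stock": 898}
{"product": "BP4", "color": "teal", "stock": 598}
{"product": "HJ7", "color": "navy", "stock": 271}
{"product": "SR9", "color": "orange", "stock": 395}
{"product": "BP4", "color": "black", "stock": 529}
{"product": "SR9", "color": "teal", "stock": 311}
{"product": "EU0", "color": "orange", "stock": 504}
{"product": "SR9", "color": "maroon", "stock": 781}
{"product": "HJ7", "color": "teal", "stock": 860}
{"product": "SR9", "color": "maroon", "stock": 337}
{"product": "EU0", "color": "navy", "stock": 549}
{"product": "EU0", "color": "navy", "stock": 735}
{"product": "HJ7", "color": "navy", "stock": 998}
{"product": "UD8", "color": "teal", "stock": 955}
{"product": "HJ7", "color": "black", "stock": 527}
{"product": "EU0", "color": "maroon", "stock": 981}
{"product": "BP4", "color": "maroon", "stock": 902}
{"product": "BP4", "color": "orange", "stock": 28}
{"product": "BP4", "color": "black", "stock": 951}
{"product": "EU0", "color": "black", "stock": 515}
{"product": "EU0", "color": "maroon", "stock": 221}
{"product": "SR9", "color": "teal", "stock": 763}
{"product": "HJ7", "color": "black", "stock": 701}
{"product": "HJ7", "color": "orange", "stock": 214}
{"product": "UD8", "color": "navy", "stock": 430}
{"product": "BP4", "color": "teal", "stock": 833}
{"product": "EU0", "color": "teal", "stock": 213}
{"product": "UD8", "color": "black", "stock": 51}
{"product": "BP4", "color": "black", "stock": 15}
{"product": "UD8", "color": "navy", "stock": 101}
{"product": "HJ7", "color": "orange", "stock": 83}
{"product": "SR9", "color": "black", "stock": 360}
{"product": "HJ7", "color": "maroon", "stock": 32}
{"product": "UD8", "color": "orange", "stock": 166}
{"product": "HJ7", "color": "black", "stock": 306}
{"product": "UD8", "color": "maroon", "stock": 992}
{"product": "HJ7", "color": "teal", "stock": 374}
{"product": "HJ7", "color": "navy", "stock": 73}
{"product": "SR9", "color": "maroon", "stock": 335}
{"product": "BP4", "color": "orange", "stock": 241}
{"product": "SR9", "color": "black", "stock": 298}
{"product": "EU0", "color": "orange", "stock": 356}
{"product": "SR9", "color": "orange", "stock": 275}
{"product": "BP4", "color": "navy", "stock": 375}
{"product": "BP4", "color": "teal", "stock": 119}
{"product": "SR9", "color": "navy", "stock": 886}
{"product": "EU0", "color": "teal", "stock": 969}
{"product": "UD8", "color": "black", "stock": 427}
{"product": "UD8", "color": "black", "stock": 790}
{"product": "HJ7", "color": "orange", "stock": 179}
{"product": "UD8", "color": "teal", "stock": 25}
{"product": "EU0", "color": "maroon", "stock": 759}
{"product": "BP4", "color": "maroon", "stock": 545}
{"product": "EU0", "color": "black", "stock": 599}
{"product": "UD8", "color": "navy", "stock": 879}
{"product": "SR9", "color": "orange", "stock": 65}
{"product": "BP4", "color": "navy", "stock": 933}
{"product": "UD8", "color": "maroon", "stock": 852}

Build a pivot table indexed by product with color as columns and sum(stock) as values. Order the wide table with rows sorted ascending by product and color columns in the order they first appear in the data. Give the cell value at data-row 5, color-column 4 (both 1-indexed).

With rows sorted ascending by product, row 5 is product=UD8. color columns in first-appearance order: navy, orange, teal, maroon, black; column 4 is maroon.
Long rows with product=UD8, color=maroon: 780 + 992 + 852 = 2624.

2624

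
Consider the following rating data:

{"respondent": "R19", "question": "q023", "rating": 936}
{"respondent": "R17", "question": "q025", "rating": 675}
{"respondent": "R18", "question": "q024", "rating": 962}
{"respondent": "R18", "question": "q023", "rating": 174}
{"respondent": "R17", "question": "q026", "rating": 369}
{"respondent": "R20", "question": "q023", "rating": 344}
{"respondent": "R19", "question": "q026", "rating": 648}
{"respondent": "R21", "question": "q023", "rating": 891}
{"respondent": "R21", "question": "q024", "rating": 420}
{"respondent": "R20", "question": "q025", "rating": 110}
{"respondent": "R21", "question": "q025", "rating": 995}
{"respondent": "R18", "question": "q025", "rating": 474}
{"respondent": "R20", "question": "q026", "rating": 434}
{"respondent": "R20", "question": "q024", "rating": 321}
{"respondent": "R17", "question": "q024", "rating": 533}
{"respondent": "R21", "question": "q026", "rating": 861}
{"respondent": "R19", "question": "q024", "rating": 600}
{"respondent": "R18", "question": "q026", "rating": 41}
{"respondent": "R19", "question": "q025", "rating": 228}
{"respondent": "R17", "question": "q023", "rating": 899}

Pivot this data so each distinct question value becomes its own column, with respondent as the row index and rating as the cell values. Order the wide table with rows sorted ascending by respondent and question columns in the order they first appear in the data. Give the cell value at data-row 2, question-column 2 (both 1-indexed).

With rows sorted ascending by respondent, row 2 is respondent=R18. question columns in first-appearance order: q023, q025, q024, q026; column 2 is q025.
Long rows with respondent=R18, question=q025: rating = 474.

474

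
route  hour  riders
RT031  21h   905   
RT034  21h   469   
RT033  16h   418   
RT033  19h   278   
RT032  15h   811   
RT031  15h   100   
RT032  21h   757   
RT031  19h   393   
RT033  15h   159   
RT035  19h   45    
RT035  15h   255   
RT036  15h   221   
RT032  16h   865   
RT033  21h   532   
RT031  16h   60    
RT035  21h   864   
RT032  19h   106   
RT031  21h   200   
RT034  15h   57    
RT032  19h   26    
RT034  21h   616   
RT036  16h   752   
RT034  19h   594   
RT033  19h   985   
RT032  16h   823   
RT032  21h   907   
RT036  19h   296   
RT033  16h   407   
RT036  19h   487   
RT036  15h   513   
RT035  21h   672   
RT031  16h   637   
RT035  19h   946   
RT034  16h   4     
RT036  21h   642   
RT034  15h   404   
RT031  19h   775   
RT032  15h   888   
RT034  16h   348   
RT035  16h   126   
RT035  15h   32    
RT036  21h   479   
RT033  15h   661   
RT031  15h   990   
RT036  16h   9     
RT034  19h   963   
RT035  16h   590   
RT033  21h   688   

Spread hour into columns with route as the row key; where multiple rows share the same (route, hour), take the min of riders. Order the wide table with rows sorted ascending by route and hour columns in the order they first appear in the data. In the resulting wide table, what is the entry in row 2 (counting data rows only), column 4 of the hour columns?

811

With rows sorted ascending by route, row 2 is route=RT032. hour columns in first-appearance order: 21h, 16h, 19h, 15h; column 4 is 15h.
Long rows with route=RT032, hour=15h: min(811, 888) = 811.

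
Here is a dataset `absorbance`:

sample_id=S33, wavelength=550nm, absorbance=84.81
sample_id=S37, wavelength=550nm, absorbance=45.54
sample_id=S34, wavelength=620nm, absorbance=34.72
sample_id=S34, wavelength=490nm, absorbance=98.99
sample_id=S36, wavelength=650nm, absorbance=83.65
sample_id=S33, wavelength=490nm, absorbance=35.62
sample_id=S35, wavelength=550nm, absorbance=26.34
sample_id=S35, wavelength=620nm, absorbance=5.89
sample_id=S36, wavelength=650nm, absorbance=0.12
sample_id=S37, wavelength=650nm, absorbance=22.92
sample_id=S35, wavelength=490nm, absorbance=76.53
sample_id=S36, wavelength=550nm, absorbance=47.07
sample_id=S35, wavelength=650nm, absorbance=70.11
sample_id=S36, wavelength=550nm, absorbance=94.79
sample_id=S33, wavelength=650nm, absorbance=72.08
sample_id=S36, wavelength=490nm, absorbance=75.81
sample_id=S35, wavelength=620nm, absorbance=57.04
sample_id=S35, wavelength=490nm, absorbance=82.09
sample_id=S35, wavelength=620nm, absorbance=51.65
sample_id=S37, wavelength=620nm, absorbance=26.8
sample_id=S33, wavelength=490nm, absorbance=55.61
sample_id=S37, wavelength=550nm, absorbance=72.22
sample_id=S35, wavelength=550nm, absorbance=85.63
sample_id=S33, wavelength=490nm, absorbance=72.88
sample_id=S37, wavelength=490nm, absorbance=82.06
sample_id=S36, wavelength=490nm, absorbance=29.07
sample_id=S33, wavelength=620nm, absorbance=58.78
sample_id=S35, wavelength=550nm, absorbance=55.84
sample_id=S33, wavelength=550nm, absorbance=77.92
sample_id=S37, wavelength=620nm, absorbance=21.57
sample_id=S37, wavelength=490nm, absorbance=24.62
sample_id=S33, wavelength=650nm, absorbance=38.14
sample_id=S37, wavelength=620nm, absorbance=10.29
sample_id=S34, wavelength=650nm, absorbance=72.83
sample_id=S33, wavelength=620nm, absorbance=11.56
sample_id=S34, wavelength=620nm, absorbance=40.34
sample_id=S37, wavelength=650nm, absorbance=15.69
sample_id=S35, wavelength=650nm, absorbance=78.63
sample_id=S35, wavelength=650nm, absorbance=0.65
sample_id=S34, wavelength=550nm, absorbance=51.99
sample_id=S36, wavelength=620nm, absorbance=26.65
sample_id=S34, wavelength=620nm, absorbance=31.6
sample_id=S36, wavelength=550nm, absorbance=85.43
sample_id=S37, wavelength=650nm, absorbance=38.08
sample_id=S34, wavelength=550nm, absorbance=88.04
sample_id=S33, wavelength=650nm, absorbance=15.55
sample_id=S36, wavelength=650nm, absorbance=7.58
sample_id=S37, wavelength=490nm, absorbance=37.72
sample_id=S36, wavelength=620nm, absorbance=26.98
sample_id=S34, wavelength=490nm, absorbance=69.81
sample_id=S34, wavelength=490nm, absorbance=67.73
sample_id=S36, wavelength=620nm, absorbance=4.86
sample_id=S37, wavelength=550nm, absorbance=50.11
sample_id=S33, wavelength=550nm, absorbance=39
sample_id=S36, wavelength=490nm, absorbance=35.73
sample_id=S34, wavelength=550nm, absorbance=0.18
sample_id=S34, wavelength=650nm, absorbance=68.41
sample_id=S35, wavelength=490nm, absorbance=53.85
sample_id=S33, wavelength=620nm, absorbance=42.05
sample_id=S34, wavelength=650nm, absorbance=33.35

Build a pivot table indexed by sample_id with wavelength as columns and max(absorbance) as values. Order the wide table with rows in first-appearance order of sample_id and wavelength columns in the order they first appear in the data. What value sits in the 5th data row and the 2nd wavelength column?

With rows in first-appearance order of sample_id, row 5 is sample_id=S35. wavelength columns in first-appearance order: 550nm, 620nm, 490nm, 650nm; column 2 is 620nm.
Long rows with sample_id=S35, wavelength=620nm: max(5.89, 57.04, 51.65) = 57.04.

57.04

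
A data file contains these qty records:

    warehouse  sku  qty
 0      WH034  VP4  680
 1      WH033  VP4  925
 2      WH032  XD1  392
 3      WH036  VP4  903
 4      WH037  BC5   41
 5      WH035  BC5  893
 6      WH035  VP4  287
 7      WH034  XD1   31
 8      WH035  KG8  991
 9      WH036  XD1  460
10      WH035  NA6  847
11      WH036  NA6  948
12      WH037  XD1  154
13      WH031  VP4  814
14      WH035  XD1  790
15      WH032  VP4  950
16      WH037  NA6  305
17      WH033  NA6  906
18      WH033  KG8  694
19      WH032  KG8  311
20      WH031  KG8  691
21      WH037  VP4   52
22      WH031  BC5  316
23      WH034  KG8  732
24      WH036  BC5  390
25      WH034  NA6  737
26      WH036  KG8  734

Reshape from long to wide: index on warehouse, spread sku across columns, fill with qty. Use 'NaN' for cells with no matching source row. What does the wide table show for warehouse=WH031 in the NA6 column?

NaN

No long-format row has warehouse=WH031 and sku=NA6, so the cell is NaN.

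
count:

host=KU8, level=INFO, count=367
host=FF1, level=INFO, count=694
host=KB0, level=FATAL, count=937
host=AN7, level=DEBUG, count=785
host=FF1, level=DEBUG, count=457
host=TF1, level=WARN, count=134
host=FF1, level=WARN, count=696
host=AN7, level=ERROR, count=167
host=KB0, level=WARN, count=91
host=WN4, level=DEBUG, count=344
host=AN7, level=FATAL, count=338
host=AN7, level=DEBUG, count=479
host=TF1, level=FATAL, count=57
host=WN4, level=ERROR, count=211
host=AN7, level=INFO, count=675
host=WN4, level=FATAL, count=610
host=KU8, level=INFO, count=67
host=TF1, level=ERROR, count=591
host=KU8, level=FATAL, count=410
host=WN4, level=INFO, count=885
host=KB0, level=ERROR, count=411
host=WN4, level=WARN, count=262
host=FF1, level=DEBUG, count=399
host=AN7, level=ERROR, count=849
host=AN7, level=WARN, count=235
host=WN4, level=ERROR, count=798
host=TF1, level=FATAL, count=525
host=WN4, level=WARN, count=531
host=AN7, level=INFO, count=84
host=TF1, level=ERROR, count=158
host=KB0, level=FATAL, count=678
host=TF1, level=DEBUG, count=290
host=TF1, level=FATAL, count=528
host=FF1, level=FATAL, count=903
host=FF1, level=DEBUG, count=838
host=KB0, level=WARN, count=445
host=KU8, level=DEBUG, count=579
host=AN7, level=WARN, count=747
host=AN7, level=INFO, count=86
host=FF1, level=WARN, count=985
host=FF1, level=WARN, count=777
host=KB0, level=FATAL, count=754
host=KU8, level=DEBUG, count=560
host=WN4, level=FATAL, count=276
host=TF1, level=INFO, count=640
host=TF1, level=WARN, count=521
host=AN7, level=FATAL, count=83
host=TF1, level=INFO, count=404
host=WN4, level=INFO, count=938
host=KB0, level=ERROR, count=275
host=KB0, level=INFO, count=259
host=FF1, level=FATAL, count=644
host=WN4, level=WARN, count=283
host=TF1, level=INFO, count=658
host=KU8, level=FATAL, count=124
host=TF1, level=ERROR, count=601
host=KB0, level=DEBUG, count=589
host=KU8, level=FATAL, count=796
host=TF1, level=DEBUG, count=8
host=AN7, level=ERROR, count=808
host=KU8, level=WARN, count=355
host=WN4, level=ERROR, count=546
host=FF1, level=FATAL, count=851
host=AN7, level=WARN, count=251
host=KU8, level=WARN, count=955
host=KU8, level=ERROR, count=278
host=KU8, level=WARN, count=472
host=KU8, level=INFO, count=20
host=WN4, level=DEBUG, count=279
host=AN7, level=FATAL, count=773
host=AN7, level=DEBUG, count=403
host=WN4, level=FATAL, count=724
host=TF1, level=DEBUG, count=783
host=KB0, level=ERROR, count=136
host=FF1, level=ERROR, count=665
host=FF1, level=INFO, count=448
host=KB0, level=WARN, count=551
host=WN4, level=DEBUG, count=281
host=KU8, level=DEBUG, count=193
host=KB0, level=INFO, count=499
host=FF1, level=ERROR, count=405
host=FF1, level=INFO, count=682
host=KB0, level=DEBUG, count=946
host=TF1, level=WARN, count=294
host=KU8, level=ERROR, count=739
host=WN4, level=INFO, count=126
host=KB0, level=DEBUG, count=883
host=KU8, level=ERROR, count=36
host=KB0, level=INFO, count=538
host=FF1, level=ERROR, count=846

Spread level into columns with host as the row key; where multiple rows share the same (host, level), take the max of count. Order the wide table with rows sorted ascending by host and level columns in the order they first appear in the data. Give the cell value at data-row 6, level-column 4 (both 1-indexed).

531

With rows sorted ascending by host, row 6 is host=WN4. level columns in first-appearance order: INFO, FATAL, DEBUG, WARN, ERROR; column 4 is WARN.
Long rows with host=WN4, level=WARN: max(262, 531, 283) = 531.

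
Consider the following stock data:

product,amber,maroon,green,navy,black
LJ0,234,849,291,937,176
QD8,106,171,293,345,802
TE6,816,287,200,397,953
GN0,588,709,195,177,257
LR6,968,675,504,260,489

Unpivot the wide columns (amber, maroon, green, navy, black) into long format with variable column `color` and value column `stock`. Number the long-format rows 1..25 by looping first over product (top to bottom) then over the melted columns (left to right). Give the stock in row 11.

25 rows total (5 × 5). Row 11: index ⌊(11-1)/5⌋ = 2 into product → TE6; (11-1) mod 5 = 0 into the melted columns → amber.
So row 11 is (TE6, amber, 816); stock = 816.

816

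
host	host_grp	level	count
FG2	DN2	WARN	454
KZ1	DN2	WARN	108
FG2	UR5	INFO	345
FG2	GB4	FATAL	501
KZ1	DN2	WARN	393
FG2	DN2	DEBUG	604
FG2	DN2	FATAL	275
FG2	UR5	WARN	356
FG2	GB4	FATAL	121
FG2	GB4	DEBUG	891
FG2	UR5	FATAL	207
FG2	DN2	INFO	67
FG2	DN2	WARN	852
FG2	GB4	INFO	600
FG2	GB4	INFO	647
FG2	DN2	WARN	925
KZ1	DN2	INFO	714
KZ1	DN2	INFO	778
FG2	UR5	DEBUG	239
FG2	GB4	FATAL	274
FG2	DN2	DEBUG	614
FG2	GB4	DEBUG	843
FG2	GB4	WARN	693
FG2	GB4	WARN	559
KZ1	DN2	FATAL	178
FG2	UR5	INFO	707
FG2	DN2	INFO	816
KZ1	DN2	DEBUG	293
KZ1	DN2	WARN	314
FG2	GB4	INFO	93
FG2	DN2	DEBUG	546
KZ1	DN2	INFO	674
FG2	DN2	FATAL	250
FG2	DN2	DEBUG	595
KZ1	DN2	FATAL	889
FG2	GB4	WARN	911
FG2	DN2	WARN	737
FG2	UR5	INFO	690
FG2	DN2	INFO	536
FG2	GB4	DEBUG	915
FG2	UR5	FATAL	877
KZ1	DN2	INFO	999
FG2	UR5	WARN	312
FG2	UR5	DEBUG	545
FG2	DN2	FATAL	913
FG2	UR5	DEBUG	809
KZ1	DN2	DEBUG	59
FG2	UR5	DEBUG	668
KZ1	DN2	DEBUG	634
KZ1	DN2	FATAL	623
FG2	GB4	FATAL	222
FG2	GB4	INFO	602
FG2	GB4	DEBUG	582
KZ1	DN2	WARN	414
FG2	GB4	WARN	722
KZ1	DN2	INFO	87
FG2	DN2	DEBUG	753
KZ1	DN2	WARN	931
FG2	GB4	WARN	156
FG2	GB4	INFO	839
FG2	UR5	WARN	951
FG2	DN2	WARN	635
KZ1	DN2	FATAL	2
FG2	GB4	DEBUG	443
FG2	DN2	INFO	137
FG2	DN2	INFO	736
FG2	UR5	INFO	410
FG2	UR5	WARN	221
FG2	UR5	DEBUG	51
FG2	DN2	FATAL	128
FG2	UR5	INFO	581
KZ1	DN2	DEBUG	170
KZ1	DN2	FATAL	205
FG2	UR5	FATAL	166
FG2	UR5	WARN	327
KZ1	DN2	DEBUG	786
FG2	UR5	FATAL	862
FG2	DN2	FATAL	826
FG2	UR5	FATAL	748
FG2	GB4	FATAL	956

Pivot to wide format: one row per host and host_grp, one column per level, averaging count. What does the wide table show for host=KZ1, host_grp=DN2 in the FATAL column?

379.40

Rows with host=KZ1, host_grp=DN2 and level=FATAL: count values are 178, 889, 623, 2, 205.
(178 + 889 + 623 + 2 + 205) / 5 = 379.40.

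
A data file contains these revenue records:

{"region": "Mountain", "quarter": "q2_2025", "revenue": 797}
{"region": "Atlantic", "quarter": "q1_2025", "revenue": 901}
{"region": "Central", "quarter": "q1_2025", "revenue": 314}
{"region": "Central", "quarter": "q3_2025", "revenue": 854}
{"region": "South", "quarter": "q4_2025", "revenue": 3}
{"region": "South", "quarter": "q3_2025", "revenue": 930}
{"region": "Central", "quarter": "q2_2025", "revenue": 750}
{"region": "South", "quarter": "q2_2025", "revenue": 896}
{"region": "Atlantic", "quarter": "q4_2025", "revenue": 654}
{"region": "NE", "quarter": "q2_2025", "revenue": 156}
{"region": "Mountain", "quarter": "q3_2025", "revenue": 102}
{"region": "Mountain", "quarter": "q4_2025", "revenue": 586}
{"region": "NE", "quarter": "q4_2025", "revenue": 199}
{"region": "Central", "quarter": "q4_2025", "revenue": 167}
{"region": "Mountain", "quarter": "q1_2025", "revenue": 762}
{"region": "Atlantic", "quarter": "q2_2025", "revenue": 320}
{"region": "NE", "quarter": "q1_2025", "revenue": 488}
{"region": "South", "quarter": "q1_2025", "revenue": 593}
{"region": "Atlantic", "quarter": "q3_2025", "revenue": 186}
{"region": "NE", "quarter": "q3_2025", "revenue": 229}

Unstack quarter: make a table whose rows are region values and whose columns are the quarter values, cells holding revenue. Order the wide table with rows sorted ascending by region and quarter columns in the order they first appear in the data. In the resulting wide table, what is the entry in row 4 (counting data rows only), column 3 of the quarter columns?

With rows sorted ascending by region, row 4 is region=NE. quarter columns in first-appearance order: q2_2025, q1_2025, q3_2025, q4_2025; column 3 is q3_2025.
Long rows with region=NE, quarter=q3_2025: revenue = 229.

229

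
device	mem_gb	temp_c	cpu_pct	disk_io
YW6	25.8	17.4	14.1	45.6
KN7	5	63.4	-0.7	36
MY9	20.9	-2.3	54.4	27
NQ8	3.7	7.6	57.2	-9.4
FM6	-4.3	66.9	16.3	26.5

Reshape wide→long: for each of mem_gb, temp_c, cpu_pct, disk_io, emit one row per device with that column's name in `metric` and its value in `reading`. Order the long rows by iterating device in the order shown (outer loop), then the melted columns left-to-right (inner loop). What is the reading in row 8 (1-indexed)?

36

20 rows total (5 × 4). Row 8: index ⌊(8-1)/4⌋ = 1 into device → KN7; (8-1) mod 4 = 3 into the melted columns → disk_io.
So row 8 is (KN7, disk_io, 36); reading = 36.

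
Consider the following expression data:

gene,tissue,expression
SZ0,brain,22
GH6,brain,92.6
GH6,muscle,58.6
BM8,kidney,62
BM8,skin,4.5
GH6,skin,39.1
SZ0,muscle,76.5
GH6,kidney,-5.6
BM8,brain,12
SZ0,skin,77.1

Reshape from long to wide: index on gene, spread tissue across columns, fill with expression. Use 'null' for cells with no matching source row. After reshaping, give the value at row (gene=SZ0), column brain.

22

The long row with gene=SZ0, tissue=brain has expression=22.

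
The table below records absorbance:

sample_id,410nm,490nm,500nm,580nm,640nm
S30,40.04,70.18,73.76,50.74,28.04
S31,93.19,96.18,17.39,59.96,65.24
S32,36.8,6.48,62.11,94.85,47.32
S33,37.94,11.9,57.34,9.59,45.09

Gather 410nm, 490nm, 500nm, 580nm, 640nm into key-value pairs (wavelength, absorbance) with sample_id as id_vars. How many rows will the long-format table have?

4 sample_id values × 5 melted columns = 20 rows.

20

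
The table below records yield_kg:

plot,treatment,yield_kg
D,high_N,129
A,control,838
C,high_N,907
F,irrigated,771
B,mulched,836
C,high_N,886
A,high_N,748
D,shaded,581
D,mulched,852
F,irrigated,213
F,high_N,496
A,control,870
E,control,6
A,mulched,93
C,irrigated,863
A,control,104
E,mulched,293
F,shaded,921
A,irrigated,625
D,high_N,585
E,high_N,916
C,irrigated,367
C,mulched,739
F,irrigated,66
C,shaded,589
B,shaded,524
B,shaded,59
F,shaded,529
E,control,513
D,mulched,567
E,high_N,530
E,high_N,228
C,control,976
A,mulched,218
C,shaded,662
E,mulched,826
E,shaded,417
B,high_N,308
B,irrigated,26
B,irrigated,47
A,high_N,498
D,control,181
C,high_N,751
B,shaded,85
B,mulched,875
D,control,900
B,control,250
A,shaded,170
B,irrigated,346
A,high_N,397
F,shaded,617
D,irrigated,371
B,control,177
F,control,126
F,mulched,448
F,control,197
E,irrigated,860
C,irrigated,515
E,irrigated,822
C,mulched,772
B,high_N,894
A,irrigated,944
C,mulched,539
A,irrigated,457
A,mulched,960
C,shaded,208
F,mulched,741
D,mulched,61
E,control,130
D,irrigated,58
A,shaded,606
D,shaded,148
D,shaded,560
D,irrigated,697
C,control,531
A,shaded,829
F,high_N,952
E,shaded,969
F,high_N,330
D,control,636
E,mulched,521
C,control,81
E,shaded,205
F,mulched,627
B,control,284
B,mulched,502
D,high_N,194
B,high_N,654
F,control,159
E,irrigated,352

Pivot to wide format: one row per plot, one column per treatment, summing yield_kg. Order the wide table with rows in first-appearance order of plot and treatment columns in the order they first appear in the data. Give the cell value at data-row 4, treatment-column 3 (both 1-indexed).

1050

With rows in first-appearance order of plot, row 4 is plot=F. treatment columns in first-appearance order: high_N, control, irrigated, mulched, shaded; column 3 is irrigated.
Long rows with plot=F, treatment=irrigated: 771 + 213 + 66 = 1050.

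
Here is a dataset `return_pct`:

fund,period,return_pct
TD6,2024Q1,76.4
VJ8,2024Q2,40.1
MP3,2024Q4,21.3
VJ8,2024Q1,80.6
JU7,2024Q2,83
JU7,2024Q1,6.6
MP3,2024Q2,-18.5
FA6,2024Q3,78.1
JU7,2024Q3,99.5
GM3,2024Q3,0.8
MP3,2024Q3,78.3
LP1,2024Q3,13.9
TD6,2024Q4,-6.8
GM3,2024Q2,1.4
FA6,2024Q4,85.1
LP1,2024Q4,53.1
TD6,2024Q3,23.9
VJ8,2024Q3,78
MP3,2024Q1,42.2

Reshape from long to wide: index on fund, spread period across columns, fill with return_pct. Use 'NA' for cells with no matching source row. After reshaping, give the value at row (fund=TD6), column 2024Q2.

No long-format row has fund=TD6 and period=2024Q2, so the cell is NA.

NA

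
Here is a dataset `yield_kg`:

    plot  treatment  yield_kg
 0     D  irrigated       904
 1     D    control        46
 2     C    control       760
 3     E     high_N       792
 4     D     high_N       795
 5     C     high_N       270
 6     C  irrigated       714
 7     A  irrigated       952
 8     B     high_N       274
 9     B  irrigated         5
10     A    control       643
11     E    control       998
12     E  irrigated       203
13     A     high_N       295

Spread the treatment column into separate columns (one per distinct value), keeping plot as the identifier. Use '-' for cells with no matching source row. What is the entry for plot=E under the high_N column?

792

The long row with plot=E, treatment=high_N has yield_kg=792.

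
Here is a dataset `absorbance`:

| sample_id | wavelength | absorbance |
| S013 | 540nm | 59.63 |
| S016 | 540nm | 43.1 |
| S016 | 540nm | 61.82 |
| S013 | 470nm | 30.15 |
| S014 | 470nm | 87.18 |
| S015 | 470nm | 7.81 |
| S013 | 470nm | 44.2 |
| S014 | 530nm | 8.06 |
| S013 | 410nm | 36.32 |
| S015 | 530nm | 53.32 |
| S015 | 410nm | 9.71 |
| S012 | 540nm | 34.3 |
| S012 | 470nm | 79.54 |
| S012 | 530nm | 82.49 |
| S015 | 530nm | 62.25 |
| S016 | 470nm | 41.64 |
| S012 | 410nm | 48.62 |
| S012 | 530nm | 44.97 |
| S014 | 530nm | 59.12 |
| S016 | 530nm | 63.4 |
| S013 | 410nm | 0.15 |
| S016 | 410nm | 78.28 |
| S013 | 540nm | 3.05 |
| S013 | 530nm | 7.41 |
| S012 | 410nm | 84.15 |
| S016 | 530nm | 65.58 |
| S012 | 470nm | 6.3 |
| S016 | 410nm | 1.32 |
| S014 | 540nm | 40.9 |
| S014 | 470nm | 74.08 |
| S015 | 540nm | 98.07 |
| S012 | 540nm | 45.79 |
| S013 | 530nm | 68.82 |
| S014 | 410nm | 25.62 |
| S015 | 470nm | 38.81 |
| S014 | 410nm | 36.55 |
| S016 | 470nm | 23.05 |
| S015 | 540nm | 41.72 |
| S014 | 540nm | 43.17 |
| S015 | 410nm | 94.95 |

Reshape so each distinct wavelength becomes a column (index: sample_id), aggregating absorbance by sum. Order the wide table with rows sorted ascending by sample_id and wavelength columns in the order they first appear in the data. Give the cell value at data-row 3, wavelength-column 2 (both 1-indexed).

With rows sorted ascending by sample_id, row 3 is sample_id=S014. wavelength columns in first-appearance order: 540nm, 470nm, 530nm, 410nm; column 2 is 470nm.
Long rows with sample_id=S014, wavelength=470nm: 87.18 + 74.08 = 161.26.

161.26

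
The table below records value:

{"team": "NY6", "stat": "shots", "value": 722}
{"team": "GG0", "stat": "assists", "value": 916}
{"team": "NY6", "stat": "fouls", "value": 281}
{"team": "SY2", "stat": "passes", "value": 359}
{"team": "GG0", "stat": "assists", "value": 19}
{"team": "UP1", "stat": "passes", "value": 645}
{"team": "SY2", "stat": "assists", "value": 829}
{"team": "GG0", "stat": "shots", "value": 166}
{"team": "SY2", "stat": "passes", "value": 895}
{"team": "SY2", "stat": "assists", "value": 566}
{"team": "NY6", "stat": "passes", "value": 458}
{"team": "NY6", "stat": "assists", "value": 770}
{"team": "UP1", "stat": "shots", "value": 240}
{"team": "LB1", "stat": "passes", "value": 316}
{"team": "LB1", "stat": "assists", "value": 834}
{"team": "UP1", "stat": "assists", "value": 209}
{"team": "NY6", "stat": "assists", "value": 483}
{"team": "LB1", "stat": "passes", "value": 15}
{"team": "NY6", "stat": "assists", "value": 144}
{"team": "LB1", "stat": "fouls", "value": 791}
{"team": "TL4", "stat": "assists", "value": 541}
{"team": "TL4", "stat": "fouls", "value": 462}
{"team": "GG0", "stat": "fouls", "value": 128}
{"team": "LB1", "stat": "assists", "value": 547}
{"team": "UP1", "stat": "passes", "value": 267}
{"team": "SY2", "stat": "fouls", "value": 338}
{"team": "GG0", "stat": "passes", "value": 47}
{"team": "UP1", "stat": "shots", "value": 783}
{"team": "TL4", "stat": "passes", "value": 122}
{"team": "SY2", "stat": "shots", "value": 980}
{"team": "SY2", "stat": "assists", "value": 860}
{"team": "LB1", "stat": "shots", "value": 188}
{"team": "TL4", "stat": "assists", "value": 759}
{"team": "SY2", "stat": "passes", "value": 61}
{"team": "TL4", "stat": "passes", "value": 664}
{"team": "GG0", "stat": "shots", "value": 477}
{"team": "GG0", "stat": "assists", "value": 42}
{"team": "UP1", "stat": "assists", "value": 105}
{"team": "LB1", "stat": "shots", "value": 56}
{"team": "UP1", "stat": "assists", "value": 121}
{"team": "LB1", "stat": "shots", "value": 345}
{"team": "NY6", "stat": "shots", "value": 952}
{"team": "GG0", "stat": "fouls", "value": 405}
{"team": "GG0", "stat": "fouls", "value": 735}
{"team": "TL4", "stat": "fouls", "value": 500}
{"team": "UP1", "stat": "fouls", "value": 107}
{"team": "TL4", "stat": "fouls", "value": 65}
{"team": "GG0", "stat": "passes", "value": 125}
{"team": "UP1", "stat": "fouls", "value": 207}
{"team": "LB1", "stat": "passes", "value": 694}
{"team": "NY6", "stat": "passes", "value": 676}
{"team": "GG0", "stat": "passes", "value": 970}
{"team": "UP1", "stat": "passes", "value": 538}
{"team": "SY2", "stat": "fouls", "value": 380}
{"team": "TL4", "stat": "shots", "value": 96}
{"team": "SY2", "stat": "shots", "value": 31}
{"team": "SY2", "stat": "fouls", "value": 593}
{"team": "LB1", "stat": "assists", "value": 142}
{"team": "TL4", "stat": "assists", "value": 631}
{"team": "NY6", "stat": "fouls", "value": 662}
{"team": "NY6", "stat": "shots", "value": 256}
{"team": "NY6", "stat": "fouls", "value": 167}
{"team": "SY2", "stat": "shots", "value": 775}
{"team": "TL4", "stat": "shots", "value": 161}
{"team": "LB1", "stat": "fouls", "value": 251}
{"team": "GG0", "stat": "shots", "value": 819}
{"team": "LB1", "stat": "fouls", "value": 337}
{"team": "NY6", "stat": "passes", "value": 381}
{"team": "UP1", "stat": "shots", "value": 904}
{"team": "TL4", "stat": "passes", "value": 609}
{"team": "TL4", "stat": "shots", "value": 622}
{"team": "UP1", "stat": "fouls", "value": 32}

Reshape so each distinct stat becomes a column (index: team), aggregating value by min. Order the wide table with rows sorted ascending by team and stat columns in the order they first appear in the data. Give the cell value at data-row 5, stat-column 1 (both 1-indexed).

96

With rows sorted ascending by team, row 5 is team=TL4. stat columns in first-appearance order: shots, assists, fouls, passes; column 1 is shots.
Long rows with team=TL4, stat=shots: min(96, 161, 622) = 96.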